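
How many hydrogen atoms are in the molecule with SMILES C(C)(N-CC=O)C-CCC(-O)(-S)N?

Hydrogens are implicit in SMILES; fill each atom to its normal valence:
  4 × C: 2 H each → 8
  2 × C: 1 H each → 2
  1 × C: 3 H
  1 × C: no H
  1 × N: 2 H
  1 × N: 1 H
  1 × O: 1 H
  1 × O: no H
  1 × S: 1 H
  Total hydrogens = 18.

18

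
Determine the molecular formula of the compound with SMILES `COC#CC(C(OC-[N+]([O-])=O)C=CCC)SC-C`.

Heavy atoms from the SMILES: 12 C, 1 N, 4 O, 1 S.
Implicit hydrogens by atom environment:
  4 × C: 1 H each → 4
  3 × C: 3 H each → 9
  3 × C: 2 H each → 6
  3 × O: no H
  2 × C: no H
  1 × N (charge +1): no H
  1 × O (charge -1): no H
  1 × S: no H
  Total hydrogens = 19.
Molecular formula: C12H19NO4S

C12H19NO4S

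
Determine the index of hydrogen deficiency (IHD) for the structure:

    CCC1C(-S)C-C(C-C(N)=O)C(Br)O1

Molecular formula from the SMILES: C9H16BrNO2S.
DoU = (2C + 2 + N − H − X)/2 = (2·9 + 2 + 1 − 16 − 1)/2 = 4/2 = 2.
(Structurally: 1 ring(s) + 1 π bond(s) = 2.)

2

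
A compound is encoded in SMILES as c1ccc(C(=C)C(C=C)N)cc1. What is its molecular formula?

Heavy atoms from the SMILES: 11 C, 1 N.
Implicit hydrogens by atom environment:
  5 × C (aromatic): 1 H each → 5
  2 × C: 2 H each → 4
  2 × C: 1 H each → 2
  1 × C: no H
  1 × C (aromatic): no H
  1 × N: 2 H
  Total hydrogens = 13.
Molecular formula: C11H13N

C11H13N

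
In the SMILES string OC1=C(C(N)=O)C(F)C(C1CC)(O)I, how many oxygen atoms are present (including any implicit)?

The symbol for oxygen appears 3 times in the SMILES.

3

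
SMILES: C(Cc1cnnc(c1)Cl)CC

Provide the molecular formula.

C8H11ClN2

Heavy atoms from the SMILES: 8 C, 1 Cl, 2 N.
Implicit hydrogens by atom environment:
  3 × C: 2 H each → 6
  2 × C (aromatic): 1 H each → 2
  2 × C (aromatic): no H
  2 × N (aromatic): no H
  1 × C: 3 H
  1 × Cl: no H
  Total hydrogens = 11.
Molecular formula: C8H11ClN2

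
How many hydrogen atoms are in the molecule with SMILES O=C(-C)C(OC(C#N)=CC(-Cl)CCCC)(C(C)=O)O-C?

20

Hydrogens are implicit in SMILES; fill each atom to its normal valence:
  5 × C: no H
  4 × C: 3 H each → 12
  4 × O: no H
  3 × C: 2 H each → 6
  2 × C: 1 H each → 2
  1 × Cl: no H
  1 × N: no H
  Total hydrogens = 20.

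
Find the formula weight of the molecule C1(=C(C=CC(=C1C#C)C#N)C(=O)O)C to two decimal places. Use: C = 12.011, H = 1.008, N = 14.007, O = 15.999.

185.18

Molecular formula: C11H7NO2.
M = 11×12.011 + 7×1.008 + 1×14.007 + 2×15.999 = 185.18 g/mol.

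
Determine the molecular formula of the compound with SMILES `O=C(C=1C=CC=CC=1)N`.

C7H7NO

Heavy atoms from the SMILES: 7 C, 1 N, 1 O.
Implicit hydrogens by atom environment:
  5 × C (aromatic): 1 H each → 5
  1 × C (aromatic): no H
  1 × C: no H
  1 × N: 2 H
  1 × O: no H
  Total hydrogens = 7.
Molecular formula: C7H7NO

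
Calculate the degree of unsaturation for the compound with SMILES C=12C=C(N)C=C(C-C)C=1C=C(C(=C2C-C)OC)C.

7

Molecular formula from the SMILES: C16H21NO.
DoU = (2C + 2 + N − H − X)/2 = (2·16 + 2 + 1 − 21 − 0)/2 = 14/2 = 7.
(Structurally: 2 ring(s) + 5 π bond(s) = 7.)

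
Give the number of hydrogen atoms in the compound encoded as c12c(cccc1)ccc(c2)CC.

12

Hydrogens are implicit in SMILES; fill each atom to its normal valence:
  7 × C (aromatic): 1 H each → 7
  3 × C (aromatic): no H
  1 × C: 3 H
  1 × C: 2 H
  Total hydrogens = 12.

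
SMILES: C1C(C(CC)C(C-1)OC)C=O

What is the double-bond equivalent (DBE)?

Molecular formula from the SMILES: C9H16O2.
DoU = (2C + 2 + N − H − X)/2 = (2·9 + 2 + 0 − 16 − 0)/2 = 4/2 = 2.
(Structurally: 1 ring(s) + 1 π bond(s) = 2.)

2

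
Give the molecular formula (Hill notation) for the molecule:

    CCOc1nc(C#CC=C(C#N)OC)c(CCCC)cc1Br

C17H19BrN2O2

Heavy atoms from the SMILES: 1 Br, 17 C, 2 N, 2 O.
Implicit hydrogens by atom environment:
  4 × C: 2 H each → 8
  4 × C (aromatic): no H
  4 × C: no H
  3 × C: 3 H each → 9
  2 × O: no H
  1 × Br: no H
  1 × C (aromatic): 1 H
  1 × C: 1 H
  1 × N (aromatic): no H
  1 × N: no H
  Total hydrogens = 19.
Molecular formula: C17H19BrN2O2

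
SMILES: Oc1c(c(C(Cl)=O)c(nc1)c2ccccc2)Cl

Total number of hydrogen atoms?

7

Hydrogens are implicit in SMILES; fill each atom to its normal valence:
  6 × C (aromatic): 1 H each → 6
  5 × C (aromatic): no H
  2 × Cl: no H
  1 × C: no H
  1 × N (aromatic): no H
  1 × O: 1 H
  1 × O: no H
  Total hydrogens = 7.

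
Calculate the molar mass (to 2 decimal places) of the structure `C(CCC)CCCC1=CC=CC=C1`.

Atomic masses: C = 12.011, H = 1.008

Molecular formula: C13H20.
M = 13×12.011 + 20×1.008 = 176.30 g/mol.

176.30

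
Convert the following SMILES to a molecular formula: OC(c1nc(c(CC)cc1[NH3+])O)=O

Heavy atoms from the SMILES: 8 C, 2 N, 3 O.
Implicit hydrogens by atom environment:
  4 × C (aromatic): no H
  2 × O: 1 H each → 2
  1 × C: 3 H
  1 × C: 2 H
  1 × C (aromatic): 1 H
  1 × C: no H
  1 × N (charge +1): 3 H
  1 × N (aromatic): no H
  1 × O: no H
  Total hydrogens = 11.
Net charge +1.
Molecular formula: C8H11N2O3+

C8H11N2O3+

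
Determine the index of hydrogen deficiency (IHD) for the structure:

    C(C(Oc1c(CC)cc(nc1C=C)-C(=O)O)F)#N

8

Molecular formula from the SMILES: C12H11FN2O3.
DoU = (2C + 2 + N − H − X)/2 = (2·12 + 2 + 2 − 11 − 1)/2 = 16/2 = 8.
(Structurally: 1 ring(s) + 7 π bond(s) = 8.)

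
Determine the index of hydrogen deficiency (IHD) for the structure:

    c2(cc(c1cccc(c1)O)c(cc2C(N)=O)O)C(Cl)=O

10

Molecular formula from the SMILES: C14H10ClNO4.
DoU = (2C + 2 + N − H − X)/2 = (2·14 + 2 + 1 − 10 − 1)/2 = 20/2 = 10.
(Structurally: 2 ring(s) + 8 π bond(s) = 10.)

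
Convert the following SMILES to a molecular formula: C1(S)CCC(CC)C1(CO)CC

C10H20OS

Heavy atoms from the SMILES: 10 C, 1 O, 1 S.
Implicit hydrogens by atom environment:
  5 × C: 2 H each → 10
  2 × C: 3 H each → 6
  2 × C: 1 H each → 2
  1 × C: no H
  1 × O: 1 H
  1 × S: 1 H
  Total hydrogens = 20.
Molecular formula: C10H20OS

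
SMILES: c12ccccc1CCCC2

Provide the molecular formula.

Heavy atoms from the SMILES: 10 C.
Implicit hydrogens by atom environment:
  4 × C: 2 H each → 8
  4 × C (aromatic): 1 H each → 4
  2 × C (aromatic): no H
  Total hydrogens = 12.
Molecular formula: C10H12

C10H12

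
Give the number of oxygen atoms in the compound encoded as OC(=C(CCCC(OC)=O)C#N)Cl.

3

The symbol for oxygen appears 3 times in the SMILES.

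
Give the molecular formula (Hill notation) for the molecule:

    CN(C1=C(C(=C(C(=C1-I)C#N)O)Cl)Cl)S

Heavy atoms from the SMILES: 8 C, 2 Cl, 1 I, 2 N, 1 O, 1 S.
Implicit hydrogens by atom environment:
  6 × C (aromatic): no H
  2 × Cl: no H
  2 × N: no H
  1 × C: 3 H
  1 × C: no H
  1 × I: no H
  1 × O: 1 H
  1 × S: 1 H
  Total hydrogens = 5.
Molecular formula: C8H5Cl2IN2OS

C8H5Cl2IN2OS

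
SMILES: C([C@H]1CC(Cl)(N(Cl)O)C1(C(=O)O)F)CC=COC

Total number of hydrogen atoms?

Hydrogens are implicit in SMILES; fill each atom to its normal valence:
  3 × C: 2 H each → 6
  3 × C: 1 H each → 3
  3 × C: no H
  2 × Cl: no H
  2 × O: 1 H each → 2
  2 × O: no H
  1 × C: 3 H
  1 × F: no H
  1 × N: no H
  Total hydrogens = 14.

14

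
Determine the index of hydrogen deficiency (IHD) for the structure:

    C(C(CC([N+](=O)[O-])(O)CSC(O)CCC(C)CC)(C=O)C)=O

Molecular formula from the SMILES: C14H25NO6S.
DoU = (2C + 2 + N − H − X)/2 = (2·14 + 2 + 1 − 25 − 0)/2 = 6/2 = 3.
(Structurally: 0 ring(s) + 3 π bond(s) = 3.)

3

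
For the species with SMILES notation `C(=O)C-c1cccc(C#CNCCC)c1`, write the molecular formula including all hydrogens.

C13H15NO

Heavy atoms from the SMILES: 13 C, 1 N, 1 O.
Implicit hydrogens by atom environment:
  4 × C (aromatic): 1 H each → 4
  3 × C: 2 H each → 6
  2 × C (aromatic): no H
  2 × C: no H
  1 × C: 3 H
  1 × C: 1 H
  1 × N: 1 H
  1 × O: no H
  Total hydrogens = 15.
Molecular formula: C13H15NO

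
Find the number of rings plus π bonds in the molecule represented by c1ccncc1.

4

Molecular formula from the SMILES: C5H5N.
DoU = (2C + 2 + N − H − X)/2 = (2·5 + 2 + 1 − 5 − 0)/2 = 8/2 = 4.
(Structurally: 1 ring(s) + 3 π bond(s) = 4.)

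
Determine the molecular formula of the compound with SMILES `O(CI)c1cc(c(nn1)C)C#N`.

Heavy atoms from the SMILES: 7 C, 1 I, 3 N, 1 O.
Implicit hydrogens by atom environment:
  3 × C (aromatic): no H
  2 × N (aromatic): no H
  1 × C: 3 H
  1 × C: 2 H
  1 × C (aromatic): 1 H
  1 × C: no H
  1 × I: no H
  1 × N: no H
  1 × O: no H
  Total hydrogens = 6.
Molecular formula: C7H6IN3O

C7H6IN3O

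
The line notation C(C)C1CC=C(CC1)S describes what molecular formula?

Heavy atoms from the SMILES: 8 C, 1 S.
Implicit hydrogens by atom environment:
  4 × C: 2 H each → 8
  2 × C: 1 H each → 2
  1 × C: 3 H
  1 × C: no H
  1 × S: 1 H
  Total hydrogens = 14.
Molecular formula: C8H14S

C8H14S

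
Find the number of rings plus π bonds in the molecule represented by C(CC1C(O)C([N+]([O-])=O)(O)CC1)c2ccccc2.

6

Molecular formula from the SMILES: C13H17NO4.
DoU = (2C + 2 + N − H − X)/2 = (2·13 + 2 + 1 − 17 − 0)/2 = 12/2 = 6.
(Structurally: 2 ring(s) + 4 π bond(s) = 6.)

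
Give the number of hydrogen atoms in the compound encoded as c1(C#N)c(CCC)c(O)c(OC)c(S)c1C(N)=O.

14

Hydrogens are implicit in SMILES; fill each atom to its normal valence:
  6 × C (aromatic): no H
  2 × C: 3 H each → 6
  2 × C: 2 H each → 4
  2 × C: no H
  2 × O: no H
  1 × N: 2 H
  1 × N: no H
  1 × O: 1 H
  1 × S: 1 H
  Total hydrogens = 14.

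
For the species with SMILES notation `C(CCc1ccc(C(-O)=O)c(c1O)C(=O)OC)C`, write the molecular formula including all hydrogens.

C13H16O5

Heavy atoms from the SMILES: 13 C, 5 O.
Implicit hydrogens by atom environment:
  4 × C (aromatic): no H
  3 × C: 2 H each → 6
  3 × O: no H
  2 × C: 3 H each → 6
  2 × C (aromatic): 1 H each → 2
  2 × C: no H
  2 × O: 1 H each → 2
  Total hydrogens = 16.
Molecular formula: C13H16O5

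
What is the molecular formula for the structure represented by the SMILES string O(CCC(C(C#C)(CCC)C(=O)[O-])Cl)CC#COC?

C14H18ClO4-

Heavy atoms from the SMILES: 14 C, 1 Cl, 4 O.
Implicit hydrogens by atom environment:
  5 × C: 2 H each → 10
  5 × C: no H
  3 × O: no H
  2 × C: 3 H each → 6
  2 × C: 1 H each → 2
  1 × Cl: no H
  1 × O (charge -1): no H
  Total hydrogens = 18.
Net charge -1.
Molecular formula: C14H18ClO4-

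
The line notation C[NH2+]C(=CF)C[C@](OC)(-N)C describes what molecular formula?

Heavy atoms from the SMILES: 7 C, 1 F, 2 N, 1 O.
Implicit hydrogens by atom environment:
  3 × C: 3 H each → 9
  2 × C: no H
  1 × C: 2 H
  1 × C: 1 H
  1 × F: no H
  1 × N (charge +1): 2 H
  1 × N: 2 H
  1 × O: no H
  Total hydrogens = 16.
Net charge +1.
Molecular formula: C7H16FN2O+

C7H16FN2O+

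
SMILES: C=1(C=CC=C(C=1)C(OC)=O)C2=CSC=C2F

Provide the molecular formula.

Heavy atoms from the SMILES: 12 C, 1 F, 2 O, 1 S.
Implicit hydrogens by atom environment:
  6 × C (aromatic): 1 H each → 6
  4 × C (aromatic): no H
  2 × O: no H
  1 × C: 3 H
  1 × C: no H
  1 × F: no H
  1 × S (aromatic): no H
  Total hydrogens = 9.
Molecular formula: C12H9FO2S

C12H9FO2S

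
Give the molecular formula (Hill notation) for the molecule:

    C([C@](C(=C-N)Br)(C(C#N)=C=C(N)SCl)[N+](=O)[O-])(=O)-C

C9H8BrClN4O3S

Heavy atoms from the SMILES: 1 Br, 9 C, 1 Cl, 4 N, 3 O, 1 S.
Implicit hydrogens by atom environment:
  7 × C: no H
  2 × N: 2 H each → 4
  2 × O: no H
  1 × Br: no H
  1 × C: 3 H
  1 × C: 1 H
  1 × Cl: no H
  1 × N (charge +1): no H
  1 × N: no H
  1 × O (charge -1): no H
  1 × S: no H
  Total hydrogens = 8.
Molecular formula: C9H8BrClN4O3S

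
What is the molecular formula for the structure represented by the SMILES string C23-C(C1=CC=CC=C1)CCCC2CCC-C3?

Heavy atoms from the SMILES: 16 C.
Implicit hydrogens by atom environment:
  7 × C: 2 H each → 14
  5 × C (aromatic): 1 H each → 5
  3 × C: 1 H each → 3
  1 × C (aromatic): no H
  Total hydrogens = 22.
Molecular formula: C16H22

C16H22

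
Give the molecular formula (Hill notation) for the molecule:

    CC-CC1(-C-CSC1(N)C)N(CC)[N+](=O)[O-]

C10H21N3O2S

Heavy atoms from the SMILES: 10 C, 3 N, 2 O, 1 S.
Implicit hydrogens by atom environment:
  5 × C: 2 H each → 10
  3 × C: 3 H each → 9
  2 × C: no H
  1 × N: 2 H
  1 × N: no H
  1 × N (charge +1): no H
  1 × O: no H
  1 × O (charge -1): no H
  1 × S: no H
  Total hydrogens = 21.
Molecular formula: C10H21N3O2S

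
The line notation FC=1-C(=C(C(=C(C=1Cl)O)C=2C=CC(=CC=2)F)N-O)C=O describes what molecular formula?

Heavy atoms from the SMILES: 13 C, 1 Cl, 2 F, 1 N, 3 O.
Implicit hydrogens by atom environment:
  8 × C (aromatic): no H
  4 × C (aromatic): 1 H each → 4
  2 × F: no H
  2 × O: 1 H each → 2
  1 × C: 1 H
  1 × Cl: no H
  1 × N: 1 H
  1 × O: no H
  Total hydrogens = 8.
Molecular formula: C13H8ClF2NO3

C13H8ClF2NO3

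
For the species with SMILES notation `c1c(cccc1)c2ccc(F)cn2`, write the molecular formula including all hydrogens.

C11H8FN

Heavy atoms from the SMILES: 11 C, 1 F, 1 N.
Implicit hydrogens by atom environment:
  8 × C (aromatic): 1 H each → 8
  3 × C (aromatic): no H
  1 × F: no H
  1 × N (aromatic): no H
  Total hydrogens = 8.
Molecular formula: C11H8FN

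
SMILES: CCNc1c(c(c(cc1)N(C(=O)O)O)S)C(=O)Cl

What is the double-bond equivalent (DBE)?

Molecular formula from the SMILES: C10H11ClN2O4S.
DoU = (2C + 2 + N − H − X)/2 = (2·10 + 2 + 2 − 11 − 1)/2 = 12/2 = 6.
(Structurally: 1 ring(s) + 5 π bond(s) = 6.)

6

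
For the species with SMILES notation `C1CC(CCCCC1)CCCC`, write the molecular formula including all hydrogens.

C12H24

Heavy atoms from the SMILES: 12 C.
Implicit hydrogens by atom environment:
  10 × C: 2 H each → 20
  1 × C: 3 H
  1 × C: 1 H
  Total hydrogens = 24.
Molecular formula: C12H24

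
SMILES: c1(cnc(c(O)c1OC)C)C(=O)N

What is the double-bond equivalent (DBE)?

Molecular formula from the SMILES: C8H10N2O3.
DoU = (2C + 2 + N − H − X)/2 = (2·8 + 2 + 2 − 10 − 0)/2 = 10/2 = 5.
(Structurally: 1 ring(s) + 4 π bond(s) = 5.)

5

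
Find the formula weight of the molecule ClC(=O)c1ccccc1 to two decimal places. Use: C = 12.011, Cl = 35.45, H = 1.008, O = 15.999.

Molecular formula: C7H5ClO.
M = 7×12.011 + 1×35.45 + 5×1.008 + 1×15.999 = 140.57 g/mol.

140.57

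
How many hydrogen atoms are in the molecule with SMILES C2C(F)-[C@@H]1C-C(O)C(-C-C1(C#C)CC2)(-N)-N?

Hydrogens are implicit in SMILES; fill each atom to its normal valence:
  5 × C: 2 H each → 10
  4 × C: 1 H each → 4
  3 × C: no H
  2 × N: 2 H each → 4
  1 × F: no H
  1 × O: 1 H
  Total hydrogens = 19.

19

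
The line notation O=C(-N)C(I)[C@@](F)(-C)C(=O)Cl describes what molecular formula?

Heavy atoms from the SMILES: 5 C, 1 Cl, 1 F, 1 I, 1 N, 2 O.
Implicit hydrogens by atom environment:
  3 × C: no H
  2 × O: no H
  1 × C: 3 H
  1 × C: 1 H
  1 × Cl: no H
  1 × F: no H
  1 × I: no H
  1 × N: 2 H
  Total hydrogens = 6.
Molecular formula: C5H6ClFINO2

C5H6ClFINO2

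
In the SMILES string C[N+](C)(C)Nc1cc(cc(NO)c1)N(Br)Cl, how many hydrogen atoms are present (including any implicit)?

15

Hydrogens are implicit in SMILES; fill each atom to its normal valence:
  3 × C: 3 H each → 9
  3 × C (aromatic): 1 H each → 3
  3 × C (aromatic): no H
  2 × N: 1 H each → 2
  1 × Br: no H
  1 × Cl: no H
  1 × N: no H
  1 × N (charge +1): no H
  1 × O: 1 H
  Total hydrogens = 15.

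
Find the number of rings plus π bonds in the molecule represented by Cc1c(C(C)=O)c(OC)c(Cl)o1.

Molecular formula from the SMILES: C8H9ClO3.
DoU = (2C + 2 + N − H − X)/2 = (2·8 + 2 + 0 − 9 − 1)/2 = 8/2 = 4.
(Structurally: 1 ring(s) + 3 π bond(s) = 4.)

4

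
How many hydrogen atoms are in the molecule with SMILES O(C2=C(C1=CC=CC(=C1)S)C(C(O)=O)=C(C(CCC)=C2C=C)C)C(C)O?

Hydrogens are implicit in SMILES; fill each atom to its normal valence:
  8 × C (aromatic): no H
  4 × C (aromatic): 1 H each → 4
  3 × C: 3 H each → 9
  3 × C: 2 H each → 6
  2 × C: 1 H each → 2
  2 × O: 1 H each → 2
  2 × O: no H
  1 × C: no H
  1 × S: 1 H
  Total hydrogens = 24.

24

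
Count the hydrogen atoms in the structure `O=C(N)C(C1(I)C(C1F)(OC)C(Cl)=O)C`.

10

Hydrogens are implicit in SMILES; fill each atom to its normal valence:
  4 × C: no H
  3 × O: no H
  2 × C: 3 H each → 6
  2 × C: 1 H each → 2
  1 × Cl: no H
  1 × F: no H
  1 × I: no H
  1 × N: 2 H
  Total hydrogens = 10.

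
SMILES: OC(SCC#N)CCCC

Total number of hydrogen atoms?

Hydrogens are implicit in SMILES; fill each atom to its normal valence:
  4 × C: 2 H each → 8
  1 × C: 3 H
  1 × C: 1 H
  1 × C: no H
  1 × N: no H
  1 × O: 1 H
  1 × S: no H
  Total hydrogens = 13.

13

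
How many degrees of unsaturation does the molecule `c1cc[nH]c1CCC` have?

Molecular formula from the SMILES: C7H11N.
DoU = (2C + 2 + N − H − X)/2 = (2·7 + 2 + 1 − 11 − 0)/2 = 6/2 = 3.
(Structurally: 1 ring(s) + 2 π bond(s) = 3.)

3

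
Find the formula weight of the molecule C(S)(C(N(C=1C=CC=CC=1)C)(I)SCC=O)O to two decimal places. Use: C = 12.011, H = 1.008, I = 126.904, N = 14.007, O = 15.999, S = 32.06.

Molecular formula: C11H14INO2S2.
M = 11×12.011 + 14×1.008 + 1×126.904 + 1×14.007 + 2×15.999 + 2×32.06 = 383.26 g/mol.

383.26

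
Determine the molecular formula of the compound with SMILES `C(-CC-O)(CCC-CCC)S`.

Heavy atoms from the SMILES: 9 C, 1 O, 1 S.
Implicit hydrogens by atom environment:
  7 × C: 2 H each → 14
  1 × C: 3 H
  1 × C: 1 H
  1 × O: 1 H
  1 × S: 1 H
  Total hydrogens = 20.
Molecular formula: C9H20OS

C9H20OS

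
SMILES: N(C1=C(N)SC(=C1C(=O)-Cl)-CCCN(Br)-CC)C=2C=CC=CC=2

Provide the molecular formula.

C16H19BrClN3OS

Heavy atoms from the SMILES: 1 Br, 16 C, 1 Cl, 3 N, 1 O, 1 S.
Implicit hydrogens by atom environment:
  5 × C (aromatic): 1 H each → 5
  5 × C (aromatic): no H
  4 × C: 2 H each → 8
  1 × Br: no H
  1 × C: 3 H
  1 × C: no H
  1 × Cl: no H
  1 × N: 2 H
  1 × N: 1 H
  1 × N: no H
  1 × O: no H
  1 × S (aromatic): no H
  Total hydrogens = 19.
Molecular formula: C16H19BrClN3OS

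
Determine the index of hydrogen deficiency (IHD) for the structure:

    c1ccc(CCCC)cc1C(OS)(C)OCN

4

Molecular formula from the SMILES: C13H21NO2S.
DoU = (2C + 2 + N − H − X)/2 = (2·13 + 2 + 1 − 21 − 0)/2 = 8/2 = 4.
(Structurally: 1 ring(s) + 3 π bond(s) = 4.)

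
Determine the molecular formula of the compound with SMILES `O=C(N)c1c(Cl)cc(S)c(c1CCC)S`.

Heavy atoms from the SMILES: 10 C, 1 Cl, 1 N, 1 O, 2 S.
Implicit hydrogens by atom environment:
  5 × C (aromatic): no H
  2 × C: 2 H each → 4
  2 × S: 1 H each → 2
  1 × C: 3 H
  1 × C (aromatic): 1 H
  1 × C: no H
  1 × Cl: no H
  1 × N: 2 H
  1 × O: no H
  Total hydrogens = 12.
Molecular formula: C10H12ClNOS2

C10H12ClNOS2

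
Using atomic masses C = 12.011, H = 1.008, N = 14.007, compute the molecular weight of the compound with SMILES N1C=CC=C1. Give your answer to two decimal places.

Molecular formula: C4H5N.
M = 4×12.011 + 5×1.008 + 1×14.007 = 67.09 g/mol.

67.09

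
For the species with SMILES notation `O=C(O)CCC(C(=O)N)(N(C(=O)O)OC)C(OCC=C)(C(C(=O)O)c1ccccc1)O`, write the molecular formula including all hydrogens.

Heavy atoms from the SMILES: 19 C, 2 N, 10 O.
Implicit hydrogens by atom environment:
  6 × C: no H
  6 × O: no H
  5 × C (aromatic): 1 H each → 5
  4 × C: 2 H each → 8
  4 × O: 1 H each → 4
  2 × C: 1 H each → 2
  1 × C: 3 H
  1 × C (aromatic): no H
  1 × N: 2 H
  1 × N: no H
  Total hydrogens = 24.
Molecular formula: C19H24N2O10

C19H24N2O10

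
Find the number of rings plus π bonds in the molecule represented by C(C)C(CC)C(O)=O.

Molecular formula from the SMILES: C6H12O2.
DoU = (2C + 2 + N − H − X)/2 = (2·6 + 2 + 0 − 12 − 0)/2 = 2/2 = 1.
(Structurally: 0 ring(s) + 1 π bond(s) = 1.)

1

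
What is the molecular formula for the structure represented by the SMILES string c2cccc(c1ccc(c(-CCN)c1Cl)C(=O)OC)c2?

Heavy atoms from the SMILES: 16 C, 1 Cl, 1 N, 2 O.
Implicit hydrogens by atom environment:
  7 × C (aromatic): 1 H each → 7
  5 × C (aromatic): no H
  2 × C: 2 H each → 4
  2 × O: no H
  1 × C: 3 H
  1 × C: no H
  1 × Cl: no H
  1 × N: 2 H
  Total hydrogens = 16.
Molecular formula: C16H16ClNO2

C16H16ClNO2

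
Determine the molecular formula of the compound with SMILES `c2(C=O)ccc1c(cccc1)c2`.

C11H8O

Heavy atoms from the SMILES: 11 C, 1 O.
Implicit hydrogens by atom environment:
  7 × C (aromatic): 1 H each → 7
  3 × C (aromatic): no H
  1 × C: 1 H
  1 × O: no H
  Total hydrogens = 8.
Molecular formula: C11H8O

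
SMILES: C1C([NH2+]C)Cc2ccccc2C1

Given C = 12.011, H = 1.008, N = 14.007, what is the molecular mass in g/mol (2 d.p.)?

Molecular formula: C11H16N+.
M = 11×12.011 + 16×1.008 + 1×14.007 = 162.26 g/mol.

162.26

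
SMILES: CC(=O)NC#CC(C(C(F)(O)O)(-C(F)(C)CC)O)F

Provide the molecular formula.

Heavy atoms from the SMILES: 11 C, 3 F, 1 N, 4 O.
Implicit hydrogens by atom environment:
  6 × C: no H
  3 × C: 3 H each → 9
  3 × F: no H
  3 × O: 1 H each → 3
  1 × C: 2 H
  1 × C: 1 H
  1 × N: 1 H
  1 × O: no H
  Total hydrogens = 16.
Molecular formula: C11H16F3NO4

C11H16F3NO4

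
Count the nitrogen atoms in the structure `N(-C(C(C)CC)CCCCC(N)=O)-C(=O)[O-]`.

The symbol for nitrogen appears 2 times in the SMILES.

2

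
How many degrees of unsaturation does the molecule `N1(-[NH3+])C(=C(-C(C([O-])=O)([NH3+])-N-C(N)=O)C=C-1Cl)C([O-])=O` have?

6

Molecular formula from the SMILES: C8H10ClN5O5.
DoU = (2C + 2 + N − H − X)/2 = (2·8 + 2 + 5 − 10 − 1)/2 = 12/2 = 6.
(Structurally: 1 ring(s) + 5 π bond(s) = 6.)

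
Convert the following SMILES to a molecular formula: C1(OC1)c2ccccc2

Heavy atoms from the SMILES: 8 C, 1 O.
Implicit hydrogens by atom environment:
  5 × C (aromatic): 1 H each → 5
  1 × C: 2 H
  1 × C: 1 H
  1 × C (aromatic): no H
  1 × O: no H
  Total hydrogens = 8.
Molecular formula: C8H8O

C8H8O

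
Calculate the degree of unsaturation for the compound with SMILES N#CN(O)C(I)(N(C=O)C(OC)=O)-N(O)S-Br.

Molecular formula from the SMILES: C5H6BrIN4O5S.
DoU = (2C + 2 + N − H − X)/2 = (2·5 + 2 + 4 − 6 − 2)/2 = 8/2 = 4.
(Structurally: 0 ring(s) + 4 π bond(s) = 4.)

4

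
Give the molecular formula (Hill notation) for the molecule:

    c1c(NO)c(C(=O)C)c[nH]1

C6H8N2O2

Heavy atoms from the SMILES: 6 C, 2 N, 2 O.
Implicit hydrogens by atom environment:
  2 × C (aromatic): 1 H each → 2
  2 × C (aromatic): no H
  1 × C: 3 H
  1 × C: no H
  1 × N (aromatic): 1 H
  1 × N: 1 H
  1 × O: 1 H
  1 × O: no H
  Total hydrogens = 8.
Molecular formula: C6H8N2O2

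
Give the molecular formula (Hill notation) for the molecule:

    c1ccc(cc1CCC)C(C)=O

Heavy atoms from the SMILES: 11 C, 1 O.
Implicit hydrogens by atom environment:
  4 × C (aromatic): 1 H each → 4
  2 × C: 3 H each → 6
  2 × C: 2 H each → 4
  2 × C (aromatic): no H
  1 × C: no H
  1 × O: no H
  Total hydrogens = 14.
Molecular formula: C11H14O

C11H14O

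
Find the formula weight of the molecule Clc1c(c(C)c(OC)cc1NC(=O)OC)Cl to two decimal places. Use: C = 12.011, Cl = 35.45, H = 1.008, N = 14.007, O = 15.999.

264.10

Molecular formula: C10H11Cl2NO3.
M = 10×12.011 + 2×35.45 + 11×1.008 + 1×14.007 + 3×15.999 = 264.10 g/mol.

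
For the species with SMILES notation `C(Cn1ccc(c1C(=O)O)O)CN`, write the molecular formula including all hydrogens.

C8H12N2O3

Heavy atoms from the SMILES: 8 C, 2 N, 3 O.
Implicit hydrogens by atom environment:
  3 × C: 2 H each → 6
  2 × C (aromatic): 1 H each → 2
  2 × C (aromatic): no H
  2 × O: 1 H each → 2
  1 × C: no H
  1 × N: 2 H
  1 × N (aromatic): no H
  1 × O: no H
  Total hydrogens = 12.
Molecular formula: C8H12N2O3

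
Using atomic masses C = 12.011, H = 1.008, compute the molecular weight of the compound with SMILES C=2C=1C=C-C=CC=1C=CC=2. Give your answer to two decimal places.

128.17

Molecular formula: C10H8.
M = 10×12.011 + 8×1.008 = 128.17 g/mol.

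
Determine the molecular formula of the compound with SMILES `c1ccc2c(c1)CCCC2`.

C10H12

Heavy atoms from the SMILES: 10 C.
Implicit hydrogens by atom environment:
  4 × C: 2 H each → 8
  4 × C (aromatic): 1 H each → 4
  2 × C (aromatic): no H
  Total hydrogens = 12.
Molecular formula: C10H12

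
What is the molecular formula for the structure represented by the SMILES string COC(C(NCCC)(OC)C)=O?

C8H17NO3

Heavy atoms from the SMILES: 8 C, 1 N, 3 O.
Implicit hydrogens by atom environment:
  4 × C: 3 H each → 12
  3 × O: no H
  2 × C: 2 H each → 4
  2 × C: no H
  1 × N: 1 H
  Total hydrogens = 17.
Molecular formula: C8H17NO3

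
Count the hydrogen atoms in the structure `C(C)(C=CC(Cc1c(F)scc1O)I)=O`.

10

Hydrogens are implicit in SMILES; fill each atom to its normal valence:
  3 × C: 1 H each → 3
  3 × C (aromatic): no H
  1 × C: 3 H
  1 × C: 2 H
  1 × C (aromatic): 1 H
  1 × C: no H
  1 × F: no H
  1 × I: no H
  1 × O: 1 H
  1 × O: no H
  1 × S (aromatic): no H
  Total hydrogens = 10.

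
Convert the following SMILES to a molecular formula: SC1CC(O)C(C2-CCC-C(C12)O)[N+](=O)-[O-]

C10H17NO4S

Heavy atoms from the SMILES: 10 C, 1 N, 4 O, 1 S.
Implicit hydrogens by atom environment:
  6 × C: 1 H each → 6
  4 × C: 2 H each → 8
  2 × O: 1 H each → 2
  1 × N (charge +1): no H
  1 × O: no H
  1 × O (charge -1): no H
  1 × S: 1 H
  Total hydrogens = 17.
Molecular formula: C10H17NO4S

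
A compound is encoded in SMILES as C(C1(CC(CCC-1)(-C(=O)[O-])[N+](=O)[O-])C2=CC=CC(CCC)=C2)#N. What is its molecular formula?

C17H19N2O4-

Heavy atoms from the SMILES: 17 C, 2 N, 4 O.
Implicit hydrogens by atom environment:
  6 × C: 2 H each → 12
  4 × C (aromatic): 1 H each → 4
  4 × C: no H
  2 × C (aromatic): no H
  2 × O: no H
  2 × O (charge -1): no H
  1 × C: 3 H
  1 × N: no H
  1 × N (charge +1): no H
  Total hydrogens = 19.
Net charge -1.
Molecular formula: C17H19N2O4-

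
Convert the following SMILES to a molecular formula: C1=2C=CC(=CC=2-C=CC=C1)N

Heavy atoms from the SMILES: 10 C, 1 N.
Implicit hydrogens by atom environment:
  7 × C (aromatic): 1 H each → 7
  3 × C (aromatic): no H
  1 × N: 2 H
  Total hydrogens = 9.
Molecular formula: C10H9N

C10H9N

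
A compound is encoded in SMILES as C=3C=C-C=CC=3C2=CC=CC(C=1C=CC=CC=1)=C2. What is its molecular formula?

Heavy atoms from the SMILES: 18 C.
Implicit hydrogens by atom environment:
  14 × C (aromatic): 1 H each → 14
  4 × C (aromatic): no H
  Total hydrogens = 14.
Molecular formula: C18H14

C18H14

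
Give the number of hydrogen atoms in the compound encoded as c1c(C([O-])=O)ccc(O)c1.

5

Hydrogens are implicit in SMILES; fill each atom to its normal valence:
  4 × C (aromatic): 1 H each → 4
  2 × C (aromatic): no H
  1 × C: no H
  1 × O: 1 H
  1 × O: no H
  1 × O (charge -1): no H
  Total hydrogens = 5.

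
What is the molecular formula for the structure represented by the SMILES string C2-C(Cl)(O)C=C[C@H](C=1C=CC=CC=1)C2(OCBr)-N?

C13H15BrClNO2

Heavy atoms from the SMILES: 1 Br, 13 C, 1 Cl, 1 N, 2 O.
Implicit hydrogens by atom environment:
  5 × C (aromatic): 1 H each → 5
  3 × C: 1 H each → 3
  2 × C: 2 H each → 4
  2 × C: no H
  1 × Br: no H
  1 × C (aromatic): no H
  1 × Cl: no H
  1 × N: 2 H
  1 × O: 1 H
  1 × O: no H
  Total hydrogens = 15.
Molecular formula: C13H15BrClNO2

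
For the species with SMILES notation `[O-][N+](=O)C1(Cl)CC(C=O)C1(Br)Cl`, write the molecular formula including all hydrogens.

Heavy atoms from the SMILES: 1 Br, 5 C, 2 Cl, 1 N, 3 O.
Implicit hydrogens by atom environment:
  2 × C: 1 H each → 2
  2 × C: no H
  2 × Cl: no H
  2 × O: no H
  1 × Br: no H
  1 × C: 2 H
  1 × N (charge +1): no H
  1 × O (charge -1): no H
  Total hydrogens = 4.
Molecular formula: C5H4BrCl2NO3

C5H4BrCl2NO3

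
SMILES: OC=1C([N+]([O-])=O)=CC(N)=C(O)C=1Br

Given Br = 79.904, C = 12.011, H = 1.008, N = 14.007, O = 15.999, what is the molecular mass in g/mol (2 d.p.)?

Molecular formula: C6H5BrN2O4.
M = 1×79.904 + 6×12.011 + 5×1.008 + 2×14.007 + 4×15.999 = 249.02 g/mol.

249.02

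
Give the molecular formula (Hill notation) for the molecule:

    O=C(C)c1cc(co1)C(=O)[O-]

Heavy atoms from the SMILES: 7 C, 4 O.
Implicit hydrogens by atom environment:
  2 × C (aromatic): 1 H each → 2
  2 × C (aromatic): no H
  2 × C: no H
  2 × O: no H
  1 × C: 3 H
  1 × O (aromatic): no H
  1 × O (charge -1): no H
  Total hydrogens = 5.
Net charge -1.
Molecular formula: C7H5O4-

C7H5O4-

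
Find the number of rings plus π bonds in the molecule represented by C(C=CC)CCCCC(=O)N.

2

Molecular formula from the SMILES: C9H17NO.
DoU = (2C + 2 + N − H − X)/2 = (2·9 + 2 + 1 − 17 − 0)/2 = 4/2 = 2.
(Structurally: 0 ring(s) + 2 π bond(s) = 2.)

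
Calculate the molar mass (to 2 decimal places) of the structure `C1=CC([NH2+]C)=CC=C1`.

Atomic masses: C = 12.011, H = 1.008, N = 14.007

Molecular formula: C7H10N+.
M = 7×12.011 + 10×1.008 + 1×14.007 = 108.16 g/mol.

108.16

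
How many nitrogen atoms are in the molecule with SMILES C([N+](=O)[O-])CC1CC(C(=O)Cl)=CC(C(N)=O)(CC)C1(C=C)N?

3

The symbol for nitrogen appears 3 times in the SMILES.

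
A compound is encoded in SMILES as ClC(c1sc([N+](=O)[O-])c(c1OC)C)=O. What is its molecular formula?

C7H6ClNO4S

Heavy atoms from the SMILES: 7 C, 1 Cl, 1 N, 4 O, 1 S.
Implicit hydrogens by atom environment:
  4 × C (aromatic): no H
  3 × O: no H
  2 × C: 3 H each → 6
  1 × C: no H
  1 × Cl: no H
  1 × N (charge +1): no H
  1 × O (charge -1): no H
  1 × S (aromatic): no H
  Total hydrogens = 6.
Molecular formula: C7H6ClNO4S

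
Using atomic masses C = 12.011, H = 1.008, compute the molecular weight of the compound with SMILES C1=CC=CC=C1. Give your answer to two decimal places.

Molecular formula: C6H6.
M = 6×12.011 + 6×1.008 = 78.11 g/mol.

78.11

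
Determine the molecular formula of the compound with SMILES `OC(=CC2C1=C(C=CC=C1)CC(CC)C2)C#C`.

C16H18O

Heavy atoms from the SMILES: 16 C, 1 O.
Implicit hydrogens by atom environment:
  4 × C (aromatic): 1 H each → 4
  4 × C: 1 H each → 4
  3 × C: 2 H each → 6
  2 × C (aromatic): no H
  2 × C: no H
  1 × C: 3 H
  1 × O: 1 H
  Total hydrogens = 18.
Molecular formula: C16H18O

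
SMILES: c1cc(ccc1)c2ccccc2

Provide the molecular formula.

Heavy atoms from the SMILES: 12 C.
Implicit hydrogens by atom environment:
  10 × C (aromatic): 1 H each → 10
  2 × C (aromatic): no H
  Total hydrogens = 10.
Molecular formula: C12H10

C12H10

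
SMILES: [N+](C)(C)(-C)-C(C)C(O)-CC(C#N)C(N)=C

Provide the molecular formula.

C11H22N3O+

Heavy atoms from the SMILES: 11 C, 3 N, 1 O.
Implicit hydrogens by atom environment:
  4 × C: 3 H each → 12
  3 × C: 1 H each → 3
  2 × C: 2 H each → 4
  2 × C: no H
  1 × N: 2 H
  1 × N: no H
  1 × N (charge +1): no H
  1 × O: 1 H
  Total hydrogens = 22.
Net charge +1.
Molecular formula: C11H22N3O+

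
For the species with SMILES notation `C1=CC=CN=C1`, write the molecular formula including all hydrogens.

C5H5N

Heavy atoms from the SMILES: 5 C, 1 N.
Implicit hydrogens by atom environment:
  5 × C (aromatic): 1 H each → 5
  1 × N (aromatic): no H
  Total hydrogens = 5.
Molecular formula: C5H5N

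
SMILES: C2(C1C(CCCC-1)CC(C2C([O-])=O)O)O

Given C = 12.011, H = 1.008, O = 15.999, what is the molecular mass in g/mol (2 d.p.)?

Molecular formula: C11H17O4-.
M = 11×12.011 + 17×1.008 + 4×15.999 = 213.25 g/mol.

213.25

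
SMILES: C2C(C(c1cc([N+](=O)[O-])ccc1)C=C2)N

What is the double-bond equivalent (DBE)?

Molecular formula from the SMILES: C11H12N2O2.
DoU = (2C + 2 + N − H − X)/2 = (2·11 + 2 + 2 − 12 − 0)/2 = 14/2 = 7.
(Structurally: 2 ring(s) + 5 π bond(s) = 7.)

7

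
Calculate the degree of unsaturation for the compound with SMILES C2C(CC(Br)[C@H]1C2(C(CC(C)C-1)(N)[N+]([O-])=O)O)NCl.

3

Molecular formula from the SMILES: C11H19BrClN3O3.
DoU = (2C + 2 + N − H − X)/2 = (2·11 + 2 + 3 − 19 − 2)/2 = 6/2 = 3.
(Structurally: 2 ring(s) + 1 π bond(s) = 3.)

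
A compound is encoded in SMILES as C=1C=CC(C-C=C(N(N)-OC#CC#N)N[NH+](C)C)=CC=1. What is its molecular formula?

C14H18N5O+

Heavy atoms from the SMILES: 14 C, 5 N, 1 O.
Implicit hydrogens by atom environment:
  5 × C (aromatic): 1 H each → 5
  4 × C: no H
  2 × C: 3 H each → 6
  2 × N: no H
  1 × C: 2 H
  1 × C: 1 H
  1 × C (aromatic): no H
  1 × N: 2 H
  1 × N: 1 H
  1 × N (charge +1): 1 H
  1 × O: no H
  Total hydrogens = 18.
Net charge +1.
Molecular formula: C14H18N5O+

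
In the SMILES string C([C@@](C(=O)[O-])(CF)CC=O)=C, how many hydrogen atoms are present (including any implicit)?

Hydrogens are implicit in SMILES; fill each atom to its normal valence:
  3 × C: 2 H each → 6
  2 × C: 1 H each → 2
  2 × C: no H
  2 × O: no H
  1 × F: no H
  1 × O (charge -1): no H
  Total hydrogens = 8.

8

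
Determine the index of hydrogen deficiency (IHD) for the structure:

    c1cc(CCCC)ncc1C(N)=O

5

Molecular formula from the SMILES: C10H14N2O.
DoU = (2C + 2 + N − H − X)/2 = (2·10 + 2 + 2 − 14 − 0)/2 = 10/2 = 5.
(Structurally: 1 ring(s) + 4 π bond(s) = 5.)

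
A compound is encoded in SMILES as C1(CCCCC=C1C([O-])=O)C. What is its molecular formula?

Heavy atoms from the SMILES: 9 C, 2 O.
Implicit hydrogens by atom environment:
  4 × C: 2 H each → 8
  2 × C: 1 H each → 2
  2 × C: no H
  1 × C: 3 H
  1 × O: no H
  1 × O (charge -1): no H
  Total hydrogens = 13.
Net charge -1.
Molecular formula: C9H13O2-

C9H13O2-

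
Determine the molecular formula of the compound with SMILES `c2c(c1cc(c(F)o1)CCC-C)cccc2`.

C14H15FO

Heavy atoms from the SMILES: 14 C, 1 F, 1 O.
Implicit hydrogens by atom environment:
  6 × C (aromatic): 1 H each → 6
  4 × C (aromatic): no H
  3 × C: 2 H each → 6
  1 × C: 3 H
  1 × F: no H
  1 × O (aromatic): no H
  Total hydrogens = 15.
Molecular formula: C14H15FO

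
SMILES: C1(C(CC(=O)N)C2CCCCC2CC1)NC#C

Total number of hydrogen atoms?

Hydrogens are implicit in SMILES; fill each atom to its normal valence:
  7 × C: 2 H each → 14
  5 × C: 1 H each → 5
  2 × C: no H
  1 × N: 2 H
  1 × N: 1 H
  1 × O: no H
  Total hydrogens = 22.

22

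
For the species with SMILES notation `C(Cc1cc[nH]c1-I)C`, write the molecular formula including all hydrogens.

C7H10IN

Heavy atoms from the SMILES: 7 C, 1 I, 1 N.
Implicit hydrogens by atom environment:
  2 × C: 2 H each → 4
  2 × C (aromatic): 1 H each → 2
  2 × C (aromatic): no H
  1 × C: 3 H
  1 × I: no H
  1 × N (aromatic): 1 H
  Total hydrogens = 10.
Molecular formula: C7H10IN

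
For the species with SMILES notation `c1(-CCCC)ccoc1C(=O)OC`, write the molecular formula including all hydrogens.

Heavy atoms from the SMILES: 10 C, 3 O.
Implicit hydrogens by atom environment:
  3 × C: 2 H each → 6
  2 × C: 3 H each → 6
  2 × C (aromatic): 1 H each → 2
  2 × C (aromatic): no H
  2 × O: no H
  1 × C: no H
  1 × O (aromatic): no H
  Total hydrogens = 14.
Molecular formula: C10H14O3

C10H14O3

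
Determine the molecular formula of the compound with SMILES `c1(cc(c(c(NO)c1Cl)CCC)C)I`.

Heavy atoms from the SMILES: 10 C, 1 Cl, 1 I, 1 N, 1 O.
Implicit hydrogens by atom environment:
  5 × C (aromatic): no H
  2 × C: 3 H each → 6
  2 × C: 2 H each → 4
  1 × C (aromatic): 1 H
  1 × Cl: no H
  1 × I: no H
  1 × N: 1 H
  1 × O: 1 H
  Total hydrogens = 13.
Molecular formula: C10H13ClINO

C10H13ClINO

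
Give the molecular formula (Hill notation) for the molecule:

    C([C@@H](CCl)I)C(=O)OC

Heavy atoms from the SMILES: 5 C, 1 Cl, 1 I, 2 O.
Implicit hydrogens by atom environment:
  2 × C: 2 H each → 4
  2 × O: no H
  1 × C: 3 H
  1 × C: 1 H
  1 × C: no H
  1 × Cl: no H
  1 × I: no H
  Total hydrogens = 8.
Molecular formula: C5H8ClIO2

C5H8ClIO2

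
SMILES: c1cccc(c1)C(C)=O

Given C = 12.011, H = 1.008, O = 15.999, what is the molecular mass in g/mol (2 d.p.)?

Molecular formula: C8H8O.
M = 8×12.011 + 8×1.008 + 1×15.999 = 120.15 g/mol.

120.15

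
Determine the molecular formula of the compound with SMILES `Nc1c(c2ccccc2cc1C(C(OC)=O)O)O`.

C13H13NO4

Heavy atoms from the SMILES: 13 C, 1 N, 4 O.
Implicit hydrogens by atom environment:
  5 × C (aromatic): 1 H each → 5
  5 × C (aromatic): no H
  2 × O: 1 H each → 2
  2 × O: no H
  1 × C: 3 H
  1 × C: 1 H
  1 × C: no H
  1 × N: 2 H
  Total hydrogens = 13.
Molecular formula: C13H13NO4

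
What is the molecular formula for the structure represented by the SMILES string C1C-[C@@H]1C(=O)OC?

C5H8O2

Heavy atoms from the SMILES: 5 C, 2 O.
Implicit hydrogens by atom environment:
  2 × C: 2 H each → 4
  2 × O: no H
  1 × C: 3 H
  1 × C: 1 H
  1 × C: no H
  Total hydrogens = 8.
Molecular formula: C5H8O2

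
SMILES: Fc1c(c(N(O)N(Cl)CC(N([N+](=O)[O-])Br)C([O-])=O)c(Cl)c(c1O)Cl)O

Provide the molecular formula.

C9H6BrCl3FN4O7-

Heavy atoms from the SMILES: 1 Br, 9 C, 3 Cl, 1 F, 4 N, 7 O.
Implicit hydrogens by atom environment:
  6 × C (aromatic): no H
  3 × Cl: no H
  3 × N: no H
  3 × O: 1 H each → 3
  2 × O: no H
  2 × O (charge -1): no H
  1 × Br: no H
  1 × C: 2 H
  1 × C: 1 H
  1 × C: no H
  1 × F: no H
  1 × N (charge +1): no H
  Total hydrogens = 6.
Net charge -1.
Molecular formula: C9H6BrCl3FN4O7-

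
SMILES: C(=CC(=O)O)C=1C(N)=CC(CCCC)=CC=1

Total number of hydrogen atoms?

17

Hydrogens are implicit in SMILES; fill each atom to its normal valence:
  3 × C: 2 H each → 6
  3 × C (aromatic): 1 H each → 3
  3 × C (aromatic): no H
  2 × C: 1 H each → 2
  1 × C: 3 H
  1 × C: no H
  1 × N: 2 H
  1 × O: 1 H
  1 × O: no H
  Total hydrogens = 17.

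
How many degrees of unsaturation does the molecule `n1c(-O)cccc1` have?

Molecular formula from the SMILES: C5H5NO.
DoU = (2C + 2 + N − H − X)/2 = (2·5 + 2 + 1 − 5 − 0)/2 = 8/2 = 4.
(Structurally: 1 ring(s) + 3 π bond(s) = 4.)

4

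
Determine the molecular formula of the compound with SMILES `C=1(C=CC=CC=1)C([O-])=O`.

C7H5O2-

Heavy atoms from the SMILES: 7 C, 2 O.
Implicit hydrogens by atom environment:
  5 × C (aromatic): 1 H each → 5
  1 × C (aromatic): no H
  1 × C: no H
  1 × O: no H
  1 × O (charge -1): no H
  Total hydrogens = 5.
Net charge -1.
Molecular formula: C7H5O2-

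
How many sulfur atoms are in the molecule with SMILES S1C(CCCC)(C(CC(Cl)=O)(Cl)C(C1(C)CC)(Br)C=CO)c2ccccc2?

The symbol for sulfur appears 1 time in the SMILES.

1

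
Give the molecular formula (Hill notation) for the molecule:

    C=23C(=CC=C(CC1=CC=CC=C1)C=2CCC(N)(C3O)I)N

Heavy atoms from the SMILES: 17 C, 1 I, 2 N, 1 O.
Implicit hydrogens by atom environment:
  7 × C (aromatic): 1 H each → 7
  5 × C (aromatic): no H
  3 × C: 2 H each → 6
  2 × N: 2 H each → 4
  1 × C: 1 H
  1 × C: no H
  1 × I: no H
  1 × O: 1 H
  Total hydrogens = 19.
Molecular formula: C17H19IN2O

C17H19IN2O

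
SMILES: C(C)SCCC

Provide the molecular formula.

C5H12S

Heavy atoms from the SMILES: 5 C, 1 S.
Implicit hydrogens by atom environment:
  3 × C: 2 H each → 6
  2 × C: 3 H each → 6
  1 × S: no H
  Total hydrogens = 12.
Molecular formula: C5H12S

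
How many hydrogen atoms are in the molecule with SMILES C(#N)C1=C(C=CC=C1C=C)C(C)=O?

Hydrogens are implicit in SMILES; fill each atom to its normal valence:
  3 × C (aromatic): 1 H each → 3
  3 × C (aromatic): no H
  2 × C: no H
  1 × C: 3 H
  1 × C: 2 H
  1 × C: 1 H
  1 × N: no H
  1 × O: no H
  Total hydrogens = 9.

9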